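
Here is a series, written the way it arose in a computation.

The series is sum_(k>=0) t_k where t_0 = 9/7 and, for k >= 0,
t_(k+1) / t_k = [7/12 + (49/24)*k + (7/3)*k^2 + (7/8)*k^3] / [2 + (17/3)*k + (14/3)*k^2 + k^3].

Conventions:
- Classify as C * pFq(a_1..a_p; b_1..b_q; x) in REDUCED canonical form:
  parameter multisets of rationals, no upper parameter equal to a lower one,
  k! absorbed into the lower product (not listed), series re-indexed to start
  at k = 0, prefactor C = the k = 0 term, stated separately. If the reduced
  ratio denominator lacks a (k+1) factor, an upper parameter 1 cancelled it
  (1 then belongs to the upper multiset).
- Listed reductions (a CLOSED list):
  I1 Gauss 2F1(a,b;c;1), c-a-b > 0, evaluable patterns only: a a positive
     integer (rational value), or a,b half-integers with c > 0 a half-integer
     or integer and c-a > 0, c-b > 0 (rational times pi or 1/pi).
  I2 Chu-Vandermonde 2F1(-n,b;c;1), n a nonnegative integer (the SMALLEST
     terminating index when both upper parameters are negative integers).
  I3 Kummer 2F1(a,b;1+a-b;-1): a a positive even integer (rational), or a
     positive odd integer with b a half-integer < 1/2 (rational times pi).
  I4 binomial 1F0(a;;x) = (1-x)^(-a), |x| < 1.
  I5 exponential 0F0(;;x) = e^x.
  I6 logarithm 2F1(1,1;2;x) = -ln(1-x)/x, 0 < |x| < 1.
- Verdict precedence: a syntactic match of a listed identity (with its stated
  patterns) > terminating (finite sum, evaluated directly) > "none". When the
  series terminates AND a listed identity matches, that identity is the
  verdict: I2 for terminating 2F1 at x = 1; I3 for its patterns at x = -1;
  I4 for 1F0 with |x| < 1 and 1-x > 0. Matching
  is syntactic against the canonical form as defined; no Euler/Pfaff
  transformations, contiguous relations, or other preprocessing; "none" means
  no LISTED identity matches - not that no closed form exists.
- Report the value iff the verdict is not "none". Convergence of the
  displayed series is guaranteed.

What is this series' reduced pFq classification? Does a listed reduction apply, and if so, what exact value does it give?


Key step: from the first term 9/7: the ratio is unreduced: k + 2/3 divides both sides (C = 9/7).
Adjacent-term ratio: r(k) = (7/8) * (k+1) (k+1) / [(k+3) (k+1)] - rational; roots negated = parameters, x = (7/8), C = 9/7.

Prefactor 9/7, argument 7/8: 2F1 with upper {1, 1} over lower {3}. Verdict: none here - no I1-I6 shape fits x = 7/8 with lower {3}.


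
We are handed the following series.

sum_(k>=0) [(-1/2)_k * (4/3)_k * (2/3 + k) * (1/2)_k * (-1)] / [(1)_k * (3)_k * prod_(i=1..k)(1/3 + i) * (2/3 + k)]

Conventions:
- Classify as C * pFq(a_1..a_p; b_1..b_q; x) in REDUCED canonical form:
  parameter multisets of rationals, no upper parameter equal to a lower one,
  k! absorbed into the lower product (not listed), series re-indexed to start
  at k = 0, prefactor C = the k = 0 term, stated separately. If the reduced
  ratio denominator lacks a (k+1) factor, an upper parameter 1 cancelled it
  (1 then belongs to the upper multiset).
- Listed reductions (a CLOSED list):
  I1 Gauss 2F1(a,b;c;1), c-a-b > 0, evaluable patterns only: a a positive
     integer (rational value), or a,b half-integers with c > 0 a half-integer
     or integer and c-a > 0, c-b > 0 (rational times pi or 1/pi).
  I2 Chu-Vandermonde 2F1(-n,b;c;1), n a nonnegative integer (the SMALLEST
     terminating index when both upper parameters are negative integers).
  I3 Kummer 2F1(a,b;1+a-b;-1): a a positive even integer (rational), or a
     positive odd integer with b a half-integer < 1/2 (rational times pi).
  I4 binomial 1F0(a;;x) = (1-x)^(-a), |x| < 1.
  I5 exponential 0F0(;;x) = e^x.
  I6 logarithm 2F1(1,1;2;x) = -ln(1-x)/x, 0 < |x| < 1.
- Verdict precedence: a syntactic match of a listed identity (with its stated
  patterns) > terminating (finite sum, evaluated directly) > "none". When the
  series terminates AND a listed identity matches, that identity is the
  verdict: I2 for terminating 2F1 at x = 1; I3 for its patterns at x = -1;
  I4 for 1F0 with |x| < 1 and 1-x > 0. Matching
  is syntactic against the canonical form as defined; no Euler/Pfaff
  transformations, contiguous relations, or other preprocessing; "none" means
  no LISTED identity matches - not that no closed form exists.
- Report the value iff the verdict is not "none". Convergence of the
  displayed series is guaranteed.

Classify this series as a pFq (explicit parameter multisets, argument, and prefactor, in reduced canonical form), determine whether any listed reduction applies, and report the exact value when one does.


The series (x = 1) is 2F1: upper {-1/2, 1/2}, lower {3}, prefactor -1. Verdict: Gauss (I1, half-integer pattern) fires (x = 1; upper {-1/2, 1/2} half-integers, c = 3 in the evaluable pattern). Exact value: (-128/45) / pi.

The tell: t_0 = -1 here, and the lower running product (prefactor -1) is a rising factorial.
Consecutive-term ratio: r(k) = 1 * (k-1/2) (k+1/2) / [(k+3) (k+1)] ; factor over Q: parameters, x = 1, and C = -1.


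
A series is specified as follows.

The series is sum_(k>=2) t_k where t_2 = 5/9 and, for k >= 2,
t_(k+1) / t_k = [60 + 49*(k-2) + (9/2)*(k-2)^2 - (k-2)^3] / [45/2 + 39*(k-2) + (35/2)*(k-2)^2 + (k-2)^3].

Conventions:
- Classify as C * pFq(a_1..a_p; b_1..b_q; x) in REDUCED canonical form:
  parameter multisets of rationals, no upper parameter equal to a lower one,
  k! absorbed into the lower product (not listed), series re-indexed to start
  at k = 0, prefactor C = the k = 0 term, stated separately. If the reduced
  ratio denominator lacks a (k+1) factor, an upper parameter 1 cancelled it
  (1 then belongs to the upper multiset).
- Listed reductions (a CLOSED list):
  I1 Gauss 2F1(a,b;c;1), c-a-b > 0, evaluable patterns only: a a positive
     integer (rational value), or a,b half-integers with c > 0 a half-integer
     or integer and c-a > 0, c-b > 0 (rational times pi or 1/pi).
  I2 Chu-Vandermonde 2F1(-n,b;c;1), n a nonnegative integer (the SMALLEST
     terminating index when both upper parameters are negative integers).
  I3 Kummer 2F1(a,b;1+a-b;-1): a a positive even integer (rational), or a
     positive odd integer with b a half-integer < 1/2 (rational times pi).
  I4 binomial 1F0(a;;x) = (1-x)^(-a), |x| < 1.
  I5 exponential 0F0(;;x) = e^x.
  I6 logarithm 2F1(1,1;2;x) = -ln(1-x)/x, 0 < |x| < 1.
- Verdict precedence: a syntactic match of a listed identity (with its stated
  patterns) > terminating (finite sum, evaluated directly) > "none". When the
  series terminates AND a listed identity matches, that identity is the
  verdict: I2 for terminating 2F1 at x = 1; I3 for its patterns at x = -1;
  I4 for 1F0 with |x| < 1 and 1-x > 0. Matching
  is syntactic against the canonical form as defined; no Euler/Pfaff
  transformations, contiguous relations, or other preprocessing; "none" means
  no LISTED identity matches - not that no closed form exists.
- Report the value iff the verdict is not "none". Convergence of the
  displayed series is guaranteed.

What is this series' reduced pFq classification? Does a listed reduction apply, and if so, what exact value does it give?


x = -1 here; the reduced form reads 2F1, upper {-10, 4}, lower {15}, C = 5/9. Verdict (x = -1): Kummer's theorem (I3) applies (x = -1; c = 15 equals 1+a-b for upper {-10, 4}: listed pattern). Sum: 455/54.

Key observation: t_0 = 5/9 here, and the ratio is unreduced: k + 3/2 divides both sides (C = 5/9, x = -1).
Ratio: r(k) = (-1) * (k-10) (k+4) / [(k+15) (k+1)] - rational; roots negated = parameters, x = (-1), C = 5/9.


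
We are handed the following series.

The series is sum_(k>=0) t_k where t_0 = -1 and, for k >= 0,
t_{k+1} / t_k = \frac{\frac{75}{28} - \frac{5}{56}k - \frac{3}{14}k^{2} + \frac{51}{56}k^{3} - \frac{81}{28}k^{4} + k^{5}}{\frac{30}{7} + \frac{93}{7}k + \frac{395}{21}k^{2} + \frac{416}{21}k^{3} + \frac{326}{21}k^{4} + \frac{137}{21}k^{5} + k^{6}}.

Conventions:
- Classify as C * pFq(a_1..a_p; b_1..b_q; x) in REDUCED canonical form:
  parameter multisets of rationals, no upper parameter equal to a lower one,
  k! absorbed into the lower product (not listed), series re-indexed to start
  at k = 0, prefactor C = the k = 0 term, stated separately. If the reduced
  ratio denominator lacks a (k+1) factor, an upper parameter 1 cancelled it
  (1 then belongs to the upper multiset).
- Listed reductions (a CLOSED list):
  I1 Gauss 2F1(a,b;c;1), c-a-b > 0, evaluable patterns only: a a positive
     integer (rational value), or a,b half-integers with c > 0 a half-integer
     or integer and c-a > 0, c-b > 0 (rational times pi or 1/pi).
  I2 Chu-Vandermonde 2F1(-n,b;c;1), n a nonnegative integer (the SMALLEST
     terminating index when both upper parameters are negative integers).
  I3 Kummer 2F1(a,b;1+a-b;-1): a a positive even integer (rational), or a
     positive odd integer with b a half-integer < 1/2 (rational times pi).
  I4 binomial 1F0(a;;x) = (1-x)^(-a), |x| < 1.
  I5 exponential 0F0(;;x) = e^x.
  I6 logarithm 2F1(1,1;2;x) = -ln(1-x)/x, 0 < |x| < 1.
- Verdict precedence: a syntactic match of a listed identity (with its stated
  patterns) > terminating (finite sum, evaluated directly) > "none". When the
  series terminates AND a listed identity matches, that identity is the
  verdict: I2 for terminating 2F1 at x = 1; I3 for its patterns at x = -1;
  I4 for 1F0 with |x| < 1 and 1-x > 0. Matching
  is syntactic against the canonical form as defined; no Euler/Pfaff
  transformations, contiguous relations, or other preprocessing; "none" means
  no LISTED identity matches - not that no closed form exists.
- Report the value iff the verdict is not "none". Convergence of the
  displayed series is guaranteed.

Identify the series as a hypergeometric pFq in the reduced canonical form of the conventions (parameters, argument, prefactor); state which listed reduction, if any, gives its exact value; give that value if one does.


With C = -1: the canonical form is 2F2(-\frac{5}{2}, -\frac{5}{4}; \frac{5}{3}, 3; 1). Verdict: none. A 2F2 with upper {-\frac{5}{2}, -\frac{5}{4}} fits none of I1-I6 at x = 1; the sum runs forever.

First insight: x = 1 and roots of the ratio polynomials (C = -1, x = 1) are the negated parameters.
Adjacent-term ratio: r(k) = 1 * (k-\frac{5}{2}) (k-\frac{5}{4}) / [(k+\frac{5}{3}) (k+3) (k+1)] - poly over poly, x = 1 from leading terms; C = -1 at k = 0.


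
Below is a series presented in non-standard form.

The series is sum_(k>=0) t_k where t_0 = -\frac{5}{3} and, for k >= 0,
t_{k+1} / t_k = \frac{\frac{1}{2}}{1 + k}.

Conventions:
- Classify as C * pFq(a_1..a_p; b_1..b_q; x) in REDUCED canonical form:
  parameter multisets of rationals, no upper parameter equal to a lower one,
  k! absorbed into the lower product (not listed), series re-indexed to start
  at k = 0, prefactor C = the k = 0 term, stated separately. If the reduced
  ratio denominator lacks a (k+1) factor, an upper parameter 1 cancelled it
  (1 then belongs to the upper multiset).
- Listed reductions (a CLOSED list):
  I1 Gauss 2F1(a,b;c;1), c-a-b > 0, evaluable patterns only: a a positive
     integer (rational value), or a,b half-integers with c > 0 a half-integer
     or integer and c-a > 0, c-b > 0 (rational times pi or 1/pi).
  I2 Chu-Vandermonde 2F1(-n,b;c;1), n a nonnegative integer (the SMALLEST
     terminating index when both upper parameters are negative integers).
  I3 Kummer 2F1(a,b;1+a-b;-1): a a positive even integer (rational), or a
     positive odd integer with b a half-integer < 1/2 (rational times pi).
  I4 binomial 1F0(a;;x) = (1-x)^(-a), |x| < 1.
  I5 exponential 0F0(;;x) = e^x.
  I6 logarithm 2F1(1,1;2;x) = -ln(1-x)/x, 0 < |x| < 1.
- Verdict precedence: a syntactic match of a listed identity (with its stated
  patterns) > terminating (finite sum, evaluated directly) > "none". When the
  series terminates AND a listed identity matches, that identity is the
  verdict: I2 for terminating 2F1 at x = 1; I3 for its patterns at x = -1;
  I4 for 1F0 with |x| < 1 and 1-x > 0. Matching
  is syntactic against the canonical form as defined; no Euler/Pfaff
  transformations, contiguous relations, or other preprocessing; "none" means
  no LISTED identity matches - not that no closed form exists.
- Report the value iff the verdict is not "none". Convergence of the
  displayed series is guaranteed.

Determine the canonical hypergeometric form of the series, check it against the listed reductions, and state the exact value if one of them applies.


This is -\frac{5}{3} * 0F0(-; -; \frac{1}{2}) in reduced canonical form. Verdict (x = \frac{1}{2}): the exponential series (I5) applies (the 0F0 exponential series at x = \frac{1}{2}). Sum: \left(-\frac{5}{3}\right) \cdot e^{\frac{1}{2}}.

Key step: from the first term -\frac{5}{3}: the expanded ratio factors over Q; C = -5/3, x = 1/2, roots give parameters.
Term ratio: r(k) = \frac{1}{2} * 1 / [(k+1)] - rational; roots negated = parameters, x = \frac{1}{2}, C = -\frac{5}{3}.


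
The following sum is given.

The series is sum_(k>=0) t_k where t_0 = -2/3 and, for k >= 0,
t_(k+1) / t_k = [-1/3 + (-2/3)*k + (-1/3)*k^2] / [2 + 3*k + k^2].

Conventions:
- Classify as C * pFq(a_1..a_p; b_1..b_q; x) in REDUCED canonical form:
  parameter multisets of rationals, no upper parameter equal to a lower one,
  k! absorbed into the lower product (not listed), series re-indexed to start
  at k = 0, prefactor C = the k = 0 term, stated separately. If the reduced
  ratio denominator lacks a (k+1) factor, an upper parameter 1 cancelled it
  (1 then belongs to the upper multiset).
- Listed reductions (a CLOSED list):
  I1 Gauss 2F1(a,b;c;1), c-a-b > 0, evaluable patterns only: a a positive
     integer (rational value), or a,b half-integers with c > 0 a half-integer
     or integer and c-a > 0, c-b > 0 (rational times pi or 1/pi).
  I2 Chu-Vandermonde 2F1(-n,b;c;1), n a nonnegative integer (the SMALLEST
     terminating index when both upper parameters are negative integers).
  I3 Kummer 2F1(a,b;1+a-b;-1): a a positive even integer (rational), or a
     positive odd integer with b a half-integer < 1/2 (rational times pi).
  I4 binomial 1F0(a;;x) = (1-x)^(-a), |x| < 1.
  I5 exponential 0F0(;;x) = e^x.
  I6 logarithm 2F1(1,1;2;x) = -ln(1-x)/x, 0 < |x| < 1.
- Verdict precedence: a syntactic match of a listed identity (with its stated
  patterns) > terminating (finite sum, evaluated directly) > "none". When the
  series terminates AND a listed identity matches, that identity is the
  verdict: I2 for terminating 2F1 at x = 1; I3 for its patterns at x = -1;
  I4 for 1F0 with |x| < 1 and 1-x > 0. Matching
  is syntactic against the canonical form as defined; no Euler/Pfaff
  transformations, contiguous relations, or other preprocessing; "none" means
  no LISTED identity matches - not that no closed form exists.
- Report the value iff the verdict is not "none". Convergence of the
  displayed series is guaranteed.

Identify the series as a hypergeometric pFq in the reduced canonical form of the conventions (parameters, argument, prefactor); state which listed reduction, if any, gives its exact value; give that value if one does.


Key observation: t_0 = -2/3 here, and factor the ratio over Q (prefactor -2/3): negated roots = parameters.
Ratio: r(k) = (-1/3) * (k+1) (k+1) / [(k+2) (k+1)] - poly over poly, x = (-1/3) from leading terms; C = -2/3 at k = 0.

With C = -2/3: the canonical form is 2F1(1, 1; 2; -1/3). Verdict: the I6 logarithm reduction applies (the logarithm: parameters (1,1;2), x = -1/3). Value: (-2) * ln(4/3).


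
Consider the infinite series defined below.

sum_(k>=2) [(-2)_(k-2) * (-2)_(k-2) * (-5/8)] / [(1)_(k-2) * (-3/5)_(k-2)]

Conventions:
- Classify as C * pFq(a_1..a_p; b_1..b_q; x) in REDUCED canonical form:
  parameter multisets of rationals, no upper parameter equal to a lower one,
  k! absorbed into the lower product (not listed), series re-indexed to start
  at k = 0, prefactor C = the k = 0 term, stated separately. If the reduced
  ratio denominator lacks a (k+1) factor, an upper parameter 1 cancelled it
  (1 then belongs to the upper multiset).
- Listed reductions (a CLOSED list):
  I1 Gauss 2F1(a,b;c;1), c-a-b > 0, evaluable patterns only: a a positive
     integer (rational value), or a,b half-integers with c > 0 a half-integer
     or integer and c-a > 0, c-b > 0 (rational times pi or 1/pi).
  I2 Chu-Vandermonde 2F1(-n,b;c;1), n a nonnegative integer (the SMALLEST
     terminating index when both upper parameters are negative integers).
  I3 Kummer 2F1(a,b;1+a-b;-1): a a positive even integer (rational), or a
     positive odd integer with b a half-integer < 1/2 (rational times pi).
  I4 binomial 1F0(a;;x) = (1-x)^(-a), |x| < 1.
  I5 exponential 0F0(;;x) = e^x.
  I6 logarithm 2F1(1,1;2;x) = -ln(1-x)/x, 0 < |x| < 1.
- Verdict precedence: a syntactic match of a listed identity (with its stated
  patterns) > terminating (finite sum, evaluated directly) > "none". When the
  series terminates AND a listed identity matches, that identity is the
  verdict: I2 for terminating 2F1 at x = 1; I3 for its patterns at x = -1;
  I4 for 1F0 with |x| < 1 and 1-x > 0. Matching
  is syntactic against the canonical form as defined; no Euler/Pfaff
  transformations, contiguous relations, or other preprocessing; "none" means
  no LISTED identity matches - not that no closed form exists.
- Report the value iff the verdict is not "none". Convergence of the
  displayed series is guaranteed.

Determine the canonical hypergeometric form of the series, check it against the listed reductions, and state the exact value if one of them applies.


At argument 1: a 2F1 with upper {-2, -2}, lower {-3/5}, scaled by C = -5/8. Verdict: this is Chu-Vandermonde (I2) (terminating 2F1 at x = 1 with n = 2, b = -2, c = -3/5). Sum: 35/4.

Structural cue: x = 1 and (1)_k (C = -5/8) is k! itself.
Term ratio: r(k) = 1 * (k-2) (k-2) / [(k-3/5) (k+1)] - rational in k, leading ratio 1; with t_0 = -5/8, classification follows.


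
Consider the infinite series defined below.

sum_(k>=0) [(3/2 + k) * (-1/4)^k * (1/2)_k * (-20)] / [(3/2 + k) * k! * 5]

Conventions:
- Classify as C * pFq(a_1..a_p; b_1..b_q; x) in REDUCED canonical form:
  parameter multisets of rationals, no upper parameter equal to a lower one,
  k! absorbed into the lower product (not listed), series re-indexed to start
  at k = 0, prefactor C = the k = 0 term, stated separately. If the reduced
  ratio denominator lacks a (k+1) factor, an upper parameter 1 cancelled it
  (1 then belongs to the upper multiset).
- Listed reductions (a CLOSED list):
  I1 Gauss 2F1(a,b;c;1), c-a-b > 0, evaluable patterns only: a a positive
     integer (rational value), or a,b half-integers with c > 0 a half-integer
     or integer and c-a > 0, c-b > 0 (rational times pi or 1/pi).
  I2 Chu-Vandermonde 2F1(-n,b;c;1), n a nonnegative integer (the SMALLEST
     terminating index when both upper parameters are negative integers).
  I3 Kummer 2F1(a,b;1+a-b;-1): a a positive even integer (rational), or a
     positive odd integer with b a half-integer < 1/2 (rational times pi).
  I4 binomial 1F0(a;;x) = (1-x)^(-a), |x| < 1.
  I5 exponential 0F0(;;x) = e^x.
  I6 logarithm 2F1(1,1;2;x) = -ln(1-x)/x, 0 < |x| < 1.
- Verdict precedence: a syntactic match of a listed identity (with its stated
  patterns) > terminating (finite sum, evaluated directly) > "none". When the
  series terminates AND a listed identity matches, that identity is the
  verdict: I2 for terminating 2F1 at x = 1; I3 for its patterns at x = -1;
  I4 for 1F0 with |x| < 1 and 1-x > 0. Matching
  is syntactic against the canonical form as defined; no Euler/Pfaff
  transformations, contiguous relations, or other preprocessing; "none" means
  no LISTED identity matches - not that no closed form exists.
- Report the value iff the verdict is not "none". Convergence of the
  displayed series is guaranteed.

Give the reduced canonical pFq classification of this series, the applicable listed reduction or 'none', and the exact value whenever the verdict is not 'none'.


Structural cue: t_0 = -4 here, and k + 3/2 divides numerator and denominator alike; C = -4, x = -1/4 after cancelling.
Term ratio: r(k) = (-1/4) * (k+1/2) / [(k+1)] - rational; roots negated = parameters, x = (-1/4), C = -4.

Prefactor -4, argument -1/4: 1F0 with upper {1/2} over lower {-}. Verdict: the I4 binomial reduction matches (the 1F0 binomial series: exponent -1/2, x = -1/4). Value: (-4) * (5/4)^(-1/2).


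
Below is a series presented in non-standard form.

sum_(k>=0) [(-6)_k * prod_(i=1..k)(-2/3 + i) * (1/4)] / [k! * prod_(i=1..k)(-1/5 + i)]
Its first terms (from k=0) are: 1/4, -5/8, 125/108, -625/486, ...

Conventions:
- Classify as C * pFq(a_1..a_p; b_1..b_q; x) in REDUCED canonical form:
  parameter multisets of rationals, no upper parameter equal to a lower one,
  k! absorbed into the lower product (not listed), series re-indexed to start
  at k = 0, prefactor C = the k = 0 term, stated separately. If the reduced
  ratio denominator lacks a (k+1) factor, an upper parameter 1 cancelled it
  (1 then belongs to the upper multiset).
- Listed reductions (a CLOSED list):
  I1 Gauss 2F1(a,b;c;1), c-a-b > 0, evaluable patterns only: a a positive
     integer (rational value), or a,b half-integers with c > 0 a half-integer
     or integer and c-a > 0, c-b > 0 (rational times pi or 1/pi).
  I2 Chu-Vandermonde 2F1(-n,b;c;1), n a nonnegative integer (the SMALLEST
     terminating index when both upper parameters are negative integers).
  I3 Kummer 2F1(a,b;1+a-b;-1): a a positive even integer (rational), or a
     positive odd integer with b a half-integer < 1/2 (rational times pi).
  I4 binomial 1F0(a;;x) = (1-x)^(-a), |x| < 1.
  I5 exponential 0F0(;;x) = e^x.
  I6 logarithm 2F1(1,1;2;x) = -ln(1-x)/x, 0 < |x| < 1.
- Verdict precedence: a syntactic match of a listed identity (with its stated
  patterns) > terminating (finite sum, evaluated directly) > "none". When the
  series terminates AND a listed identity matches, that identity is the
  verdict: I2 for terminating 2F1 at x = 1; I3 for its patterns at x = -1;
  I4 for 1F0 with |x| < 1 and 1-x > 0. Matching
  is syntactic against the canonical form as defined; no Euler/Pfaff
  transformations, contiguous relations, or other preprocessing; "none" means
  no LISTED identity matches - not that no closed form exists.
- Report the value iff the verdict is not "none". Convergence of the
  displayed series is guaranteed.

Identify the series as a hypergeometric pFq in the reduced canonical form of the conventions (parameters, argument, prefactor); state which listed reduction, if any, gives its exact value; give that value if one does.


Canonical form: C = 1/4 times 2F1 with upper {-6, 1/3}, lower {4/5}, x = 1. Verdict: this is the Chu-Vandermonde identity I2 (terminating 2F1 at x = 1 with n = 6, b = 1/3, c = 4/5). Hence: 14534377/173525328.

First insight: with t_0 = 1/4, the running product (C = 1/4) telescopes to a rising factorial.
Term ratio: r(k) = 1 * (k-6) (k+1/3) / [(k+4/5) (k+1)] - rational in k. x = 1; t_0 = 1/4; negate the roots.


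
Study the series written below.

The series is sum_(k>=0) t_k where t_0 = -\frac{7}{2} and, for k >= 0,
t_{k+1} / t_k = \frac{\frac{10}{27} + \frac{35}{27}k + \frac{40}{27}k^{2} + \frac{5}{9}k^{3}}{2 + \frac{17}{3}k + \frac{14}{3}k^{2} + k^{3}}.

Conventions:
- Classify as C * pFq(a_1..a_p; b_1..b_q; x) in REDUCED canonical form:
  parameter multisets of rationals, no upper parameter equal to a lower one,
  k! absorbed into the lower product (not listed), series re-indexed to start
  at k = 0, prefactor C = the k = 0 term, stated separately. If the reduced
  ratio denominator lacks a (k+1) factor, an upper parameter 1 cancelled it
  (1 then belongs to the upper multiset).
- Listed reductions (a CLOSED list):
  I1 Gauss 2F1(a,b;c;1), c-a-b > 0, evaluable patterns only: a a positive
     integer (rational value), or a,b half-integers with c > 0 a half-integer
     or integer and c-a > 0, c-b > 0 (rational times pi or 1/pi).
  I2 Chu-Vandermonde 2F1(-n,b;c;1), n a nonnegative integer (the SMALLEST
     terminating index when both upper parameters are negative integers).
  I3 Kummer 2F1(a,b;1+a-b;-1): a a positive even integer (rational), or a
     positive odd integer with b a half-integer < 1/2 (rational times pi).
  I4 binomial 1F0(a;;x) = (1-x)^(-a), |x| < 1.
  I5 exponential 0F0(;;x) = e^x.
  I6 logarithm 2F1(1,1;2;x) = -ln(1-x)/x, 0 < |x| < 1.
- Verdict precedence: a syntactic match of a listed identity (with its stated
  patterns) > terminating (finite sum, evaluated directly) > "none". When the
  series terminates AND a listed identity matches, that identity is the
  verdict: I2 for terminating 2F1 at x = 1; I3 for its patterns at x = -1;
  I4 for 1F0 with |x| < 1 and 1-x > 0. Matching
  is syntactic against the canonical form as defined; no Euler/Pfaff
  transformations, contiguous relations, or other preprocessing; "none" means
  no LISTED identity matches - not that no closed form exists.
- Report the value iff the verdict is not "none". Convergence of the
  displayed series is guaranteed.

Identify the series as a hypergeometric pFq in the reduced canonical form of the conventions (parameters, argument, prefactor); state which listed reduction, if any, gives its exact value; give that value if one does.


The tell: with t_0 = -\frac{7}{2}, factor the ratio over Q (C = -7/2): negated roots = parameters.
Adjacent-term ratio: r(k) = \frac{5}{9} * (k+1) (k+1) / [(k+3) (k+1)] - poly over poly, x = \frac{5}{9} from leading terms; C = -\frac{7}{2} at k = 0.

Prefactor -\frac{7}{2}, argument \frac{5}{9}: 2F1 with upper {1, 1} over lower {3}. Verdict: none. No listed pattern accepts 2F1(1, 1; 3; \frac{5}{9}).


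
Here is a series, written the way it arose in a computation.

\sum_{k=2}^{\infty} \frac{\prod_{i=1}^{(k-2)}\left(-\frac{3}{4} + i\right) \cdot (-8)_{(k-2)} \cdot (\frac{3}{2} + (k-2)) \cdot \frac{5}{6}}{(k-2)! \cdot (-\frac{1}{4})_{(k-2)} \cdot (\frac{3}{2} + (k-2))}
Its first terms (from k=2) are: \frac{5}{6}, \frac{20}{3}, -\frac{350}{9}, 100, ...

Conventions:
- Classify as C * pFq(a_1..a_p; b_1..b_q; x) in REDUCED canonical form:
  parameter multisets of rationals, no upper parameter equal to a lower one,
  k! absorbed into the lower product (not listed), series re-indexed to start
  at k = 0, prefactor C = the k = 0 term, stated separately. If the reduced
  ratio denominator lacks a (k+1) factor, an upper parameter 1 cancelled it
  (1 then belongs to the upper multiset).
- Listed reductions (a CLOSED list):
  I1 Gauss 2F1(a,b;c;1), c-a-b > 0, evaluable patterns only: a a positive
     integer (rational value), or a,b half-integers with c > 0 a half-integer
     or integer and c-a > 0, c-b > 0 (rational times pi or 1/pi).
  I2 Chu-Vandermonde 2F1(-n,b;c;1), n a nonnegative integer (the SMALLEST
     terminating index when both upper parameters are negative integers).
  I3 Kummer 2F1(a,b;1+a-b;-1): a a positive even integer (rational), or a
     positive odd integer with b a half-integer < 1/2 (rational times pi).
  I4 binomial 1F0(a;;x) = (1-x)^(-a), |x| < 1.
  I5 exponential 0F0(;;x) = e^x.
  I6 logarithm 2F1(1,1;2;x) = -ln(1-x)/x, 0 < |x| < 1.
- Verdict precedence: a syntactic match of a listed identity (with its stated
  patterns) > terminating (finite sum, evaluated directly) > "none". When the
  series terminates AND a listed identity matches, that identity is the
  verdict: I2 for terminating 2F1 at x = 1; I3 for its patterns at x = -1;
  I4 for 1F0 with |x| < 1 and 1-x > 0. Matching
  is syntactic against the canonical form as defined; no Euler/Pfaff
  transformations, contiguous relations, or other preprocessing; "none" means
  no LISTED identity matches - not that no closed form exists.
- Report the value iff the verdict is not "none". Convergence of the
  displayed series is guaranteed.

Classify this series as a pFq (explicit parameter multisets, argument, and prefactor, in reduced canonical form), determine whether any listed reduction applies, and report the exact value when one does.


Canonical form: C = \frac{5}{6} times 2F1 with upper {-8, \frac{1}{4}}, lower {-\frac{1}{4}}, x = 1. Verdict: this is Vandermonde's identity (I2) (terminating 2F1 at x = 1 with n = 8, b = 1/4, c = -\frac{1}{4}). Hence: \frac{8320}{11799}.

Key step: from the first term \frac{5}{6}: the factor k + 3/2 cancels (top and bottom), leaving prefactor 5/6.
Term ratio: r(k) = 1 * (k-8) (k+\frac{1}{4}) / [(k-\frac{1}{4}) (k+1)] - rational in k, leading ratio 1; with t_0 = \frac{5}{6}, classification follows.


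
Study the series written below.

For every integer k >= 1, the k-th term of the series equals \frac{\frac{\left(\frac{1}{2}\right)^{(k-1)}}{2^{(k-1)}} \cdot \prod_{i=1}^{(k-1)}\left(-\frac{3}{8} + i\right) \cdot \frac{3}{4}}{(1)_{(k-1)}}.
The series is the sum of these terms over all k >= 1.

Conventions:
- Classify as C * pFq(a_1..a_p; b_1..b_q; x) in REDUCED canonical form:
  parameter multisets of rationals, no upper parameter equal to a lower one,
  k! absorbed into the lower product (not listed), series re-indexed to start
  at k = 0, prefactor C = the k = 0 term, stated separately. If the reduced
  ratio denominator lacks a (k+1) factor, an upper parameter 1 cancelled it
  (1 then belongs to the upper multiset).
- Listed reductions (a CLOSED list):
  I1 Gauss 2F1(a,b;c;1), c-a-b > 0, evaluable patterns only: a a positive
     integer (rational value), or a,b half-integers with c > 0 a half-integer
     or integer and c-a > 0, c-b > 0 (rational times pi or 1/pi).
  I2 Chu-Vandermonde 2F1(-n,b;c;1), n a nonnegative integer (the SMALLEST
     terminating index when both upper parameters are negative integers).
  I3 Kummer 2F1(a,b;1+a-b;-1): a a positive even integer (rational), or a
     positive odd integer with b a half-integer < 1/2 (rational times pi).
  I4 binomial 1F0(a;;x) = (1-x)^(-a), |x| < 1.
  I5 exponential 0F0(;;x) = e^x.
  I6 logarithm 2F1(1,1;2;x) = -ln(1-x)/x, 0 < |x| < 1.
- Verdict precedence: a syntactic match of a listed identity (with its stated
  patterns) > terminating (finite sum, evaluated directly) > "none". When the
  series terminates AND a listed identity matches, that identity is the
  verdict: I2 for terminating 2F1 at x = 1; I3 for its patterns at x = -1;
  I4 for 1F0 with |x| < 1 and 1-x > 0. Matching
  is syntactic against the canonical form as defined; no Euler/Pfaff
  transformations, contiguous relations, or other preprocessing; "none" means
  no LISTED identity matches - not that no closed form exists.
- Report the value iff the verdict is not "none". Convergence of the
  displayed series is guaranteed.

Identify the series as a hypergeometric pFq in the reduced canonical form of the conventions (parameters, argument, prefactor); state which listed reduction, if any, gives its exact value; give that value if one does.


Structural cue: t_0 = \frac{3}{4} here, and the running product (C = 3/4) telescopes to a rising factorial.
Consecutive-term ratio: r(k) = \frac{1}{4} * (k+\frac{5}{8}) / [(k+1)] - rational in k, leading ratio \frac{1}{4}; with t_0 = \frac{3}{4}, classification follows.

Classification (C = \frac{3}{4}): 1F0 with upper {\frac{5}{8}}, lower {-}, argument x = \frac{1}{4}. Verdict at x = \frac{1}{4}: the binomial series (I4) matches (the 1F0 binomial series: exponent -5/8, x = \frac{1}{4}). Exact value: \frac{3}{4} \cdot \left(\frac{3}{4}\right)^{-\frac{5}{8}}.


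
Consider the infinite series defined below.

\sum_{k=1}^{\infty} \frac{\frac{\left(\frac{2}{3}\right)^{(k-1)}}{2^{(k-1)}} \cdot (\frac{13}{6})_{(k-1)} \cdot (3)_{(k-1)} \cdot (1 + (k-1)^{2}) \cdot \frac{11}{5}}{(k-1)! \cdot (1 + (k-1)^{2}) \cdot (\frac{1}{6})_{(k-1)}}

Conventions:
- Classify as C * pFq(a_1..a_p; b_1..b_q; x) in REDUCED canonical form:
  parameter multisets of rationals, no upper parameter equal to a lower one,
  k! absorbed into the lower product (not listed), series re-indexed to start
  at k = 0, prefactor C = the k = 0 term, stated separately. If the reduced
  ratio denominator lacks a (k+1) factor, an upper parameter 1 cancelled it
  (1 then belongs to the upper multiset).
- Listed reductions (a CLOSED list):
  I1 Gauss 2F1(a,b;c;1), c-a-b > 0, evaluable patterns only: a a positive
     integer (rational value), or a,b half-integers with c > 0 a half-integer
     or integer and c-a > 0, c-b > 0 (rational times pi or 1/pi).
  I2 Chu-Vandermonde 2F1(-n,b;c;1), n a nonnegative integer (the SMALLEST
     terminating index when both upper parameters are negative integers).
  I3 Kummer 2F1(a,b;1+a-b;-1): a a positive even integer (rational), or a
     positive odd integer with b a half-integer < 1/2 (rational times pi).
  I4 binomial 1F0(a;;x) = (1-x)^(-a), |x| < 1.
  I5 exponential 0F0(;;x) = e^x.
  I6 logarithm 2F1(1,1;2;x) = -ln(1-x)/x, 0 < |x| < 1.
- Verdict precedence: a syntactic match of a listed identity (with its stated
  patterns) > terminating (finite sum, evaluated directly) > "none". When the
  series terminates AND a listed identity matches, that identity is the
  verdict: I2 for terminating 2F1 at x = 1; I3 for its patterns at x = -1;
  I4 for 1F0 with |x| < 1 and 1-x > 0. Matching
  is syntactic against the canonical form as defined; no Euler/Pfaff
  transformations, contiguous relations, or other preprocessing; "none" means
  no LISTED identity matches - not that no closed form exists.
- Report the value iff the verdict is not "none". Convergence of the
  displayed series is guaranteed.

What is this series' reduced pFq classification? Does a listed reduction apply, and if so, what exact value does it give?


At argument \frac{1}{3}: a 2F1 with upper {\frac{13}{6}, 3}, lower {\frac{1}{6}}, scaled by C = \frac{11}{5}. Verdict: none. A 2F1 with upper {\frac{13}{6}, 3} fits none of I1-I6 at x = \frac{1}{3}; the sum runs forever.

Structural cue: from the first term \frac{11}{5}: striking the common factor k^2 + 1 reduces the term (prefactor 11/5).
Term ratio: r(k) = \frac{1}{3} * (k+\frac{13}{6}) (k+3) / [(k+\frac{1}{6}) (k+1)] - poly over poly, x = \frac{1}{3} from leading terms; C = \frac{11}{5} at k = 0.


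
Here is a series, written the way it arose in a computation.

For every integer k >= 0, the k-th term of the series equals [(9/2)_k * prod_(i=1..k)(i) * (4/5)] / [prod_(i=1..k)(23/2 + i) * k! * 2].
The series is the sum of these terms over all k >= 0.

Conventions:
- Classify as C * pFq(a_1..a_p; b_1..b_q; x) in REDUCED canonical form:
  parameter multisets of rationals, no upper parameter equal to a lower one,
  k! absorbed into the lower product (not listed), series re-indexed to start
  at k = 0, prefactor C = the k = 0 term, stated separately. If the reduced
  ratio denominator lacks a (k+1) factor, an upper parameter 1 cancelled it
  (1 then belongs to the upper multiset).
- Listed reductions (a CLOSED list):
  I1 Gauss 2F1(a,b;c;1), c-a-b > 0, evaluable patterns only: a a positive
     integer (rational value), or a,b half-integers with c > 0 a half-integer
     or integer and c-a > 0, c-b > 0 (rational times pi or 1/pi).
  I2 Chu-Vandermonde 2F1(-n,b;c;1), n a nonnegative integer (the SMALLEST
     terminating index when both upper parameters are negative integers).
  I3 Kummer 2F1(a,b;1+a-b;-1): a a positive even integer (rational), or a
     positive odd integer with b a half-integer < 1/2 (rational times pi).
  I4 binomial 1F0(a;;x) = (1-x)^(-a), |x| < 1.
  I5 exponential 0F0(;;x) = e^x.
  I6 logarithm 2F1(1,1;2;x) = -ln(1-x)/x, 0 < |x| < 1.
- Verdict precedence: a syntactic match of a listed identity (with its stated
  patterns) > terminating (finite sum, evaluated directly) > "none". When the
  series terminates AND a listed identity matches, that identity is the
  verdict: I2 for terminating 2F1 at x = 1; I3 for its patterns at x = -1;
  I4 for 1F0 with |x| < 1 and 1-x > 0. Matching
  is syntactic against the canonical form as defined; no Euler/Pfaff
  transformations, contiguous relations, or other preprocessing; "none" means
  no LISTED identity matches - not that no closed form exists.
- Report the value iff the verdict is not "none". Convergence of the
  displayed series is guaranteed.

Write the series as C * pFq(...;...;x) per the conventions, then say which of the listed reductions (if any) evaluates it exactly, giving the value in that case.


With C = 2/5: the canonical form is 2F1(1, 9/2; 25/2; 1). Verdict: the Gauss summation I1 matches (x = 1: the Gamma ratio telescopes since c-a-b = 7 > 0 and a = 1 in Z>0). Value: 23/35.

Key step: t_0 being 2/5, the lower running product (prefactor 2/5) is a rising factorial.
Term ratio: r(k) = 1 * (k+1) (k+9/2) / [(k+25/2) (k+1)] - rational in k, leading ratio 1; with t_0 = 2/5, classification follows.


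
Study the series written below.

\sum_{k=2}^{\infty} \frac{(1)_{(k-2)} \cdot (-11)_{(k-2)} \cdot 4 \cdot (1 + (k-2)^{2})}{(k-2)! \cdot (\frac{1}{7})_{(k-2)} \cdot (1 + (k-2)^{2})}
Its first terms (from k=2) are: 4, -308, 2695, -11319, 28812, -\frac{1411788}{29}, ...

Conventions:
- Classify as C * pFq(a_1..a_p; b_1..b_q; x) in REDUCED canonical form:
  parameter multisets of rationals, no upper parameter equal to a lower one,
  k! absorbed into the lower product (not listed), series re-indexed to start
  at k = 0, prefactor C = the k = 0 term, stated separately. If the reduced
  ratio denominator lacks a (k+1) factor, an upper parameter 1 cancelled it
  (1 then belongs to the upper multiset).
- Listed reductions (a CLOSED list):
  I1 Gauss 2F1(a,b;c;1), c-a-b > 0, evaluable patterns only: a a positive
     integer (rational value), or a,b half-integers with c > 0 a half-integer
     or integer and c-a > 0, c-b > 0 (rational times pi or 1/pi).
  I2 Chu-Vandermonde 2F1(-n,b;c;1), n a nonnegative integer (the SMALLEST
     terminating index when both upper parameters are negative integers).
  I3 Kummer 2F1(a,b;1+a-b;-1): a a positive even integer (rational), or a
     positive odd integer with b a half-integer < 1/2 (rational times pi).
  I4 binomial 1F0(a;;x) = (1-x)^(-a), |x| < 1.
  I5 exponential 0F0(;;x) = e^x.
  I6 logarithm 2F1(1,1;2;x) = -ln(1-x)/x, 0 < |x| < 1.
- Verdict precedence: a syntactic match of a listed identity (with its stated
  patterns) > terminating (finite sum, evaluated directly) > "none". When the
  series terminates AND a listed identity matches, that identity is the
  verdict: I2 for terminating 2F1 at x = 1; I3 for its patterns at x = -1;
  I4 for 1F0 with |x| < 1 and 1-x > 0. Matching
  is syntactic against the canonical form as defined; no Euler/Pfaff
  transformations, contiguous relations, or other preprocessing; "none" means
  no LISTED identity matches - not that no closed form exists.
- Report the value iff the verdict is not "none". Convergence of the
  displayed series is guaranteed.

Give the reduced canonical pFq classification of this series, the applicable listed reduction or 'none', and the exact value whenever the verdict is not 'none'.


At argument 1: a 2F1 with upper {-11, 1}, lower {\frac{1}{7}}, scaled by C = 4. Verdict: Chu-Vandermonde (I2) matches (terminating 2F1 at x = 1 with n = 11, b = 1, c = \frac{1}{7}). Its exact value is -\frac{24}{71}.

The tell: t_0 = 4 here, and the factor k^2 + 1 cancels (top and bottom), leaving C = 4, x = 1.
Consecutive-term ratio: r(k) = 1 * (k-11) (k+1) / [(k+\frac{1}{7}) (k+1)] ; factor over Q: parameters, x = 1, and C = 4.


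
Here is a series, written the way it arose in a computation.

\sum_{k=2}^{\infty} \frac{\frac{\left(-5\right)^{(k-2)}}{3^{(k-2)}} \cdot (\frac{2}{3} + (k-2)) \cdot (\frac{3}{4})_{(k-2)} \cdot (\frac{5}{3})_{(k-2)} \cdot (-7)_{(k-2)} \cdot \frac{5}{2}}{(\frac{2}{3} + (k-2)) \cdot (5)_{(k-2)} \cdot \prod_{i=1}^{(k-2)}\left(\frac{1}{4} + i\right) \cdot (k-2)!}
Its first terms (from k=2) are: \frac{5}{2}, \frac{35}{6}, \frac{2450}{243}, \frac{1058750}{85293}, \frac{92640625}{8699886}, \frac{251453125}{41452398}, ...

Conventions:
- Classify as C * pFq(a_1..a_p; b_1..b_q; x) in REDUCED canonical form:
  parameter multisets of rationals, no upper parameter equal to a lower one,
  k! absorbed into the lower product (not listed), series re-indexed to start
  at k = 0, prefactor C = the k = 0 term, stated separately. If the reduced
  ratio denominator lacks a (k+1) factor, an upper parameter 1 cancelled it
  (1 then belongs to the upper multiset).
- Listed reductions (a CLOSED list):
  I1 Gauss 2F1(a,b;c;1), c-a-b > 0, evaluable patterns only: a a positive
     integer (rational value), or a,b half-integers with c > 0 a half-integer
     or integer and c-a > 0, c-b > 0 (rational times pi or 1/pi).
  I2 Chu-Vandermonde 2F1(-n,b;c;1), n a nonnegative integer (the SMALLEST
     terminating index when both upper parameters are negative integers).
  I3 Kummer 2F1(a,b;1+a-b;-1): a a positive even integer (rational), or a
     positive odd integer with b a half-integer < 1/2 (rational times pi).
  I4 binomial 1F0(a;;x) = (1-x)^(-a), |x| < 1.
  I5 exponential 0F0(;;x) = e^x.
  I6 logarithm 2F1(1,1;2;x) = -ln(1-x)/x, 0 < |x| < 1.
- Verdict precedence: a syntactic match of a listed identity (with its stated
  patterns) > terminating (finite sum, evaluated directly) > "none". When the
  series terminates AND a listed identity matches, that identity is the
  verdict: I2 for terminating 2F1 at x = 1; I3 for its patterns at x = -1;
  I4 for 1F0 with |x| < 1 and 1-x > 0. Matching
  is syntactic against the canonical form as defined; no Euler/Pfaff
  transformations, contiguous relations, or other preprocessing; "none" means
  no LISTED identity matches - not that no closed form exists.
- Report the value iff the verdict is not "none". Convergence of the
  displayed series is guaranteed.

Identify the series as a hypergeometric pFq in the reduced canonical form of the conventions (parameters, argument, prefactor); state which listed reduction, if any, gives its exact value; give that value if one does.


Prefactor \frac{5}{2}, argument -\frac{5}{3}: 3F2 with upper {-7, \frac{3}{4}, \frac{5}{3}} over lower {\frac{5}{4}, 5}. Verdict: terminating - the sum ends at index 7 because -7 is a negative integer; exact evaluation follows. Value: \frac{13774896986050}{275886434889}.

Structural cue: x = -\frac{5}{3} and the lower running product (C = 5/2, x = -5/3) is a rising factorial.
Ratio: r(k) = -\frac{5}{3} * (k-7) (k+\frac{3}{4}) (k+\frac{5}{3}) / [(k+\frac{5}{4}) (k+5) (k+1)] - rational in k, leading ratio -\frac{5}{3}; with t_0 = \frac{5}{2}, classification follows.
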